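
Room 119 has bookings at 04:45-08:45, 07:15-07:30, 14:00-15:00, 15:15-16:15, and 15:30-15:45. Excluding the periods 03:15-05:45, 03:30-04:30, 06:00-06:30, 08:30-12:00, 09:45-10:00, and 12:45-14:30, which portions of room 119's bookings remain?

A, merged: 04:45–08:45, 14:00–15:00, 15:15–16:15.
B, merged: 03:15–05:45, 06:00–06:30, 08:30–12:00, 12:45–14:30.
04:45–08:45 with B removed leaves 05:45–06:00, 06:30–08:30.
14:00–15:00 with B removed leaves 14:30–15:00.
15:15–16:15 is untouched.

05:45–06:00, 06:30–08:30, 14:30–15:00, 15:15–16:15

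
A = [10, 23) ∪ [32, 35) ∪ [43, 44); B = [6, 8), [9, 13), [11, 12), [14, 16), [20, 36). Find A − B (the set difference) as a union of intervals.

[13, 14) ∪ [16, 20) ∪ [43, 44)

Second set merges to [6, 8), [9, 13), [14, 16), [20, 36).
[10, 23) minus B → [13, 14), [16, 20).
[32, 35): fully covered by B → removed.
[43, 44): no B overlap → unchanged.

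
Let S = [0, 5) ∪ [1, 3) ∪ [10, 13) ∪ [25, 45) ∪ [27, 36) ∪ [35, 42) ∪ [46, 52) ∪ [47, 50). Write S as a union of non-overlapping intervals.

[0, 5) ∪ [10, 13) ∪ [25, 45) ∪ [46, 52)

[1, 3) overlaps/touches [0, 5) → extend to [0, 5).
[10, 13) is disjoint → start new block.
[25, 45) is disjoint → start new block.
[27, 36) overlaps/touches [25, 45) → extend to [25, 45).
[35, 42) overlaps/touches [25, 45) → extend to [25, 45).
[46, 52) is disjoint → start new block.
[47, 50) overlaps/touches [46, 52) → extend to [46, 52).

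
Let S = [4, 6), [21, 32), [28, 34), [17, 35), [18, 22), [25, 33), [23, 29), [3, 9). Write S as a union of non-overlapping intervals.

Sort by start: [3, 9), [4, 6), [17, 35), [18, 22), [21, 32), [23, 29), [25, 33), [28, 34).
[4, 6) overlaps/touches [3, 9) → extend to [3, 9).
[17, 35) is disjoint → start new block.
[18, 22) overlaps/touches [17, 35) → extend to [17, 35).
[21, 32) overlaps/touches [17, 35) → extend to [17, 35).
[23, 29) overlaps/touches [17, 35) → extend to [17, 35).
[25, 33) overlaps/touches [17, 35) → extend to [17, 35).
[28, 34) overlaps/touches [17, 35) → extend to [17, 35).

[3, 9) ∪ [17, 35)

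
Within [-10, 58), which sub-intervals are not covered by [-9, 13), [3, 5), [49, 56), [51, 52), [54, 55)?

[-10, -9) ∪ [13, 49) ∪ [56, 58)

Covered (merged): [-9, 13), [49, 56).
Gaps within [-10, 58): [-10, -9), [13, 49), [56, 58).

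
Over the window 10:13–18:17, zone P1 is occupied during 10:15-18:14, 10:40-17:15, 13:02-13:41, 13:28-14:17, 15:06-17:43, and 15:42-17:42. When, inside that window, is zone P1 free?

10:13-10:15, 18:14-18:17

Covered (merged): 10:15-18:14.
Gaps within 10:13-18:17: 10:13-10:15, 18:14-18:17.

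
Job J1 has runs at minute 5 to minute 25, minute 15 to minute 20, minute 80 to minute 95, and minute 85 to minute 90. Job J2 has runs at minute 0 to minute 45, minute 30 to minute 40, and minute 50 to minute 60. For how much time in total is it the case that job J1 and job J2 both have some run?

20 minutes

First set merges to minute 5 to minute 25, minute 80 to minute 95.
Second set merges to minute 0 to minute 45, minute 50 to minute 60.
A ∩ B = minute 5 to minute 25.
Total: 20 minutes.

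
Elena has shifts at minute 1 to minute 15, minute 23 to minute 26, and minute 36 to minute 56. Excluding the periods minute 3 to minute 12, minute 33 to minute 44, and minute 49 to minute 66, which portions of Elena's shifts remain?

minute 1 to minute 3, minute 12 to minute 15, minute 23 to minute 26, minute 44 to minute 49

minute 1 to minute 15 \ B = minute 1 to minute 3, minute 12 to minute 15.
minute 23 to minute 26: nothing removed.
minute 36 to minute 56 \ B = minute 44 to minute 49.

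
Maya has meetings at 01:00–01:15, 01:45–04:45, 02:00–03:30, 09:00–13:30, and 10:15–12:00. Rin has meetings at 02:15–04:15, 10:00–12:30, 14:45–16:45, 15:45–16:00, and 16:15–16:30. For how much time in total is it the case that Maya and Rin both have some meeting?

First set merges to 01:00–01:15, 01:45–04:45, 09:00–13:30.
Second set merges to 02:15–04:15, 10:00–12:30, 14:45–16:45.
A ∩ B = 02:15–04:15, 10:00–12:30.
Total: 2 h + 2 h 30 min = 4 h 30 min.

4 h 30 min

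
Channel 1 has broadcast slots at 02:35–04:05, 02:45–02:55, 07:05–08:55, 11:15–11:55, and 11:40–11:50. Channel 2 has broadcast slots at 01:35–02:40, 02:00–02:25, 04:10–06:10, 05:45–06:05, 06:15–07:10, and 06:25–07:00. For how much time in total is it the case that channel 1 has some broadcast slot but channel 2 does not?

A, merged: 02:35-04:05, 07:05-08:55, 11:15-11:55.
B, merged: 01:35-02:40, 04:10-06:10, 06:15-07:10.
A \ B = 02:40-04:05, 07:10-08:55, 11:15-11:55.
Total: 1 h 25 min + 1 h 45 min + 40 min = 3 h 50 min.

3 h 50 min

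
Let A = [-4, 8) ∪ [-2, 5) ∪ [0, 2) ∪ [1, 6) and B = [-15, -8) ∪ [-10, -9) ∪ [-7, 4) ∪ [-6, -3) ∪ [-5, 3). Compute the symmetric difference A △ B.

Merge the first list: [-4, 8).
Merge the second list: [-15, -8), [-7, 4).
A \ B = [4, 8).
B \ A = [-15, -8), [-7, -4).
Union of the two gives the symmetric difference.

[-15, -8) ∪ [-7, -4) ∪ [4, 8)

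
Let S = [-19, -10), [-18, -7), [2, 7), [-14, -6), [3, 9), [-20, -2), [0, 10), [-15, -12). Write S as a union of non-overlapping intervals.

Sort by start: [-20, -2), [-19, -10), [-18, -7), [-15, -12), [-14, -6), [0, 10), [2, 7), [3, 9).
[-19, -10) overlaps/touches [-20, -2) → extend to [-20, -2).
[-18, -7) overlaps/touches [-20, -2) → extend to [-20, -2).
[-15, -12) overlaps/touches [-20, -2) → extend to [-20, -2).
[-14, -6) overlaps/touches [-20, -2) → extend to [-20, -2).
[0, 10) is disjoint → start new block.
[2, 7) overlaps/touches [0, 10) → extend to [0, 10).
[3, 9) overlaps/touches [0, 10) → extend to [0, 10).

[-20, -2) ∪ [0, 10)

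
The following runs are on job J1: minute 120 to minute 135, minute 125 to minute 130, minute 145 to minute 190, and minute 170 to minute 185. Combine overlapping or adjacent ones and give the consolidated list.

minute 125 to minute 130 overlaps/touches minute 120 to minute 135 → extend to minute 120 to minute 135.
minute 145 to minute 190 is disjoint → start new block.
minute 170 to minute 185 overlaps/touches minute 145 to minute 190 → extend to minute 145 to minute 190.

minute 120 to minute 135, minute 145 to minute 190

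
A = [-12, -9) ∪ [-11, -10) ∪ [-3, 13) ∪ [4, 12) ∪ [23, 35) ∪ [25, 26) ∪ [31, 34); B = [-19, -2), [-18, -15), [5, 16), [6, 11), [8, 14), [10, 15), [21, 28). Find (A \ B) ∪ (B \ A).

[-19, -12) ∪ [-9, -3) ∪ [-2, 5) ∪ [13, 16) ∪ [21, 23) ∪ [28, 35)

First set merges to [-12, -9), [-3, 13), [23, 35).
Second set merges to [-19, -2), [5, 16), [21, 28).
A \ B = [-2, 5), [28, 35).
B \ A = [-19, -12), [-9, -3), [13, 16), [21, 23).
Union of the two gives the symmetric difference.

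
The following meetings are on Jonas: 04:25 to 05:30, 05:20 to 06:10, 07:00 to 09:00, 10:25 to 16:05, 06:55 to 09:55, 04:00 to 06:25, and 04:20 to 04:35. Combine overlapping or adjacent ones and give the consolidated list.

Sort by start: 04:00-06:25, 04:20-04:35, 04:25-05:30, 05:20-06:10, 06:55-09:55, 07:00-09:00, 10:25-16:05.
04:20-04:35 overlaps/touches 04:00-06:25 → extend to 04:00-06:25.
04:25-05:30 overlaps/touches 04:00-06:25 → extend to 04:00-06:25.
05:20-06:10 overlaps/touches 04:00-06:25 → extend to 04:00-06:25.
06:55-09:55 is disjoint → start new block.
07:00-09:00 overlaps/touches 06:55-09:55 → extend to 06:55-09:55.
10:25-16:05 is disjoint → start new block.

04:00-06:25, 06:55-09:55, 10:25-16:05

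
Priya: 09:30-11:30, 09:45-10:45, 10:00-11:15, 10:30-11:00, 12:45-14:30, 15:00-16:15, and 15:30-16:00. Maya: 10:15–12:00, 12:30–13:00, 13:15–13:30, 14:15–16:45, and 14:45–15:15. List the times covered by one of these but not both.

First set merges to 09:30–11:30, 12:45–14:30, 15:00–16:15.
Second set merges to 10:15–12:00, 12:30–13:00, 13:15–13:30, 14:15–16:45.
A but not B: 09:30–10:15, 13:00–13:15, 13:30–14:15.
B but not A: 11:30–12:00, 12:30–12:45, 14:30–15:00, 16:15–16:45.
Combining gives A △ B.

09:30–10:15, 11:30–12:00, 12:30–12:45, 13:00–13:15, 13:30–14:15, 14:30–15:00, 16:15–16:45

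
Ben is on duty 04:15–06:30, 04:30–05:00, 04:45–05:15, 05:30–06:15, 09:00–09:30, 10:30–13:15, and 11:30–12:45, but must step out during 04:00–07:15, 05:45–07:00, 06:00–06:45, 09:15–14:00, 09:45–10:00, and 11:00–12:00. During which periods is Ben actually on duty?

First set merges to 04:15-06:30, 09:00-09:30, 10:30-13:15.
Second set merges to 04:00-07:15, 09:15-14:00.
04:15-06:30: entirely removed.
09:00-09:30 \ B = 09:00-09:15.
10:30-13:15: entirely removed.

09:00-09:15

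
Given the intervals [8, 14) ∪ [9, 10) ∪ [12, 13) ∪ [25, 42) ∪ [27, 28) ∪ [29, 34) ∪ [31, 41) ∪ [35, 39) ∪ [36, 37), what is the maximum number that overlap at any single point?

Sweep endpoints in order; track running count of active intervals.
Peak of 4 reached at 36.

4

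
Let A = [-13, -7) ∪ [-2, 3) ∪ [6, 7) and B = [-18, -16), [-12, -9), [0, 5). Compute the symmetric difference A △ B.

A \ B = [-13, -12), [-9, -7), [-2, 0), [6, 7).
B \ A = [-18, -16), [3, 5).
Union of the two gives the symmetric difference.

[-18, -16) ∪ [-13, -12) ∪ [-9, -7) ∪ [-2, 0) ∪ [3, 5) ∪ [6, 7)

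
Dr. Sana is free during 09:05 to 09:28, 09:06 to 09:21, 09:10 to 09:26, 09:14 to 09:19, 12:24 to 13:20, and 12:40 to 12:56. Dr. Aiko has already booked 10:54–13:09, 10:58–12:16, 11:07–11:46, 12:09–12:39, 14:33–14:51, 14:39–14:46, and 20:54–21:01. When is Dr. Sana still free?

09:05–09:28, 13:09–13:20

First set merges to 09:05–09:28, 12:24–13:20.
Second set merges to 10:54–13:09, 14:33–14:51, 20:54–21:01.
09:05–09:28 is untouched.
12:24–13:20 with B removed leaves 13:09–13:20.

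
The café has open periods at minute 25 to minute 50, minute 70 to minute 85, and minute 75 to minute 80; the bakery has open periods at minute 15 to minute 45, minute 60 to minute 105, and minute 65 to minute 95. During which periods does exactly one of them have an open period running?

minute 15 to minute 25, minute 45 to minute 50, minute 60 to minute 70, minute 85 to minute 105

A, merged: minute 25 to minute 50, minute 70 to minute 85.
B, merged: minute 15 to minute 45, minute 60 to minute 105.
A \ B = minute 45 to minute 50.
B \ A = minute 15 to minute 25, minute 60 to minute 70, minute 85 to minute 105.
Union of the two gives the symmetric difference.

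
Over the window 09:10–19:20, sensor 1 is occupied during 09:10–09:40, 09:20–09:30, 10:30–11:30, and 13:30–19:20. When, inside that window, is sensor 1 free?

The merged coverage is 09:10–09:40, 10:30–11:30, 13:30–19:20.
Uncovered inside 09:10–19:20: 09:40–10:30, 11:30–13:30.

09:40–10:30, 11:30–13:30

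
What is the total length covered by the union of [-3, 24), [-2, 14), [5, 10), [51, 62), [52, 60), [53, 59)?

Merged: [-3, 24), [51, 62).
Lengths: 27 + 11 = 38.

38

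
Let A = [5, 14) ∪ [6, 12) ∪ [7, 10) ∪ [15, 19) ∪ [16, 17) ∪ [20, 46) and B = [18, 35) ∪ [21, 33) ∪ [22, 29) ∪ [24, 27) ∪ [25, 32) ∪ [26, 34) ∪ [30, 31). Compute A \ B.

[5, 14) ∪ [15, 18) ∪ [35, 46)

First set merges to [5, 14), [15, 19), [20, 46).
Second set merges to [18, 35).
[5, 14): nothing removed.
[15, 19) \ B = [15, 18).
[20, 46) \ B = [35, 46).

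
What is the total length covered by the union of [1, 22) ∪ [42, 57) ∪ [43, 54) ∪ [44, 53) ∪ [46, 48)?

36

Merged: [1, 22), [42, 57).
Lengths: 21 + 15 = 36.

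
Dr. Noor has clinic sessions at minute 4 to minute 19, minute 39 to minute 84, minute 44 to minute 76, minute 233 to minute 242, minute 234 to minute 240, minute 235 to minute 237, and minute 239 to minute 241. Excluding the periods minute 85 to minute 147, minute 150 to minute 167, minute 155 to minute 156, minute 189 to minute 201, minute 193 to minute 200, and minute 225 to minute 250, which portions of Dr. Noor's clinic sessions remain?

minute 4 to minute 19, minute 39 to minute 84

Merge the first list: minute 4 to minute 19, minute 39 to minute 84, minute 233 to minute 242.
Merge the second list: minute 85 to minute 147, minute 150 to minute 167, minute 189 to minute 201, minute 225 to minute 250.
minute 4 to minute 19: no B overlap → unchanged.
minute 39 to minute 84: no B overlap → unchanged.
minute 233 to minute 242: fully covered by B → removed.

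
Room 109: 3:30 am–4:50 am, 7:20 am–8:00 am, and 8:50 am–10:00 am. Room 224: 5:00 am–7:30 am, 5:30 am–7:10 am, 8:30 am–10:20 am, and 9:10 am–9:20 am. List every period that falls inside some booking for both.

Second set merges to 5:00 am–7:30 am, 8:30 am–10:20 am.
3:30 am–4:50 am meets no B interval.
7:20 am–8:00 am ∩ B → 7:20 am–7:30 am.
8:50 am–10:00 am ∩ B → 8:50 am–10:00 am.

7:20 am–7:30 am, 8:50 am–10:00 am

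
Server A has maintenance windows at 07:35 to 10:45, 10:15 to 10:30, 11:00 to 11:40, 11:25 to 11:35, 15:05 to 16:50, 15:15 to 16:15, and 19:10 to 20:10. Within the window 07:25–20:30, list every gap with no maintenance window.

07:25–07:35, 10:45–11:00, 11:40–15:05, 16:50–19:10, 20:10–20:30

Covered (merged): 07:35–10:45, 11:00–11:40, 15:05–16:50, 19:10–20:10.
Complement within 07:25–20:30: 07:25–07:35, 10:45–11:00, 11:40–15:05, 16:50–19:10, 20:10–20:30.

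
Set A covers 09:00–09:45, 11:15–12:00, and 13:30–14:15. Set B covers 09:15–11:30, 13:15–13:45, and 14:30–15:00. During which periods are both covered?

09:15–09:45, 11:15–11:30, 13:30–13:45

09:00–09:45 overlaps B on 09:15–09:45.
11:15–12:00 overlaps B on 11:15–11:30.
13:30–14:15 overlaps B on 13:30–13:45.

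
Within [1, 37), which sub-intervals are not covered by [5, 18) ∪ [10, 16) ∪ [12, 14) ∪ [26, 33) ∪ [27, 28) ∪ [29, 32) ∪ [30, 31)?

[1, 5) ∪ [18, 26) ∪ [33, 37)

After merging, the occupied span is [5, 18), [26, 33).
Gaps within [1, 37): [1, 5), [18, 26), [33, 37).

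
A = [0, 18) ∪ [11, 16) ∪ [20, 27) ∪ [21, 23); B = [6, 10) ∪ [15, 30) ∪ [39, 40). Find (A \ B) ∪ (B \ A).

Merge the first list: [0, 18), [20, 27).
Only in the first: [0, 6), [10, 15).
Only in the second: [18, 20), [27, 30), [39, 40).
Together these are the periods covered by exactly one.

[0, 6) ∪ [10, 15) ∪ [18, 20) ∪ [27, 30) ∪ [39, 40)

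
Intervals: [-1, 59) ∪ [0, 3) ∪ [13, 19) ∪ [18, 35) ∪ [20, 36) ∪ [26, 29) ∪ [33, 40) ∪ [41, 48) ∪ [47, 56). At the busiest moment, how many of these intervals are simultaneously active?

4

Sweep endpoints in order; track running count of active intervals.
Peak of 4 reached at 26.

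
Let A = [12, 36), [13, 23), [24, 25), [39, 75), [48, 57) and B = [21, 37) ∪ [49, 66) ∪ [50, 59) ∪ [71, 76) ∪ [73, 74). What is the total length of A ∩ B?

A, merged: [12, 36), [39, 75).
B, merged: [21, 37), [49, 66), [71, 76).
A ∩ B = [21, 36), [49, 66), [71, 75).
Total: 15 + 17 + 4 = 36.

36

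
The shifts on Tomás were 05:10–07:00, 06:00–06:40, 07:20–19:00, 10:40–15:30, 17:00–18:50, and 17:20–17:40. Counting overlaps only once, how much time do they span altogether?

Merged: 05:10–07:00, 07:20–19:00.
Lengths: 1 h 50 min + 11 h 40 min = 13 h 30 min.

13 h 30 min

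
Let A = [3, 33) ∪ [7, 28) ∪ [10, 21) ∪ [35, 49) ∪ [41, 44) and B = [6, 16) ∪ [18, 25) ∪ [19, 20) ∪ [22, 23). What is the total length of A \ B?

27

Merge the first list: [3, 33), [35, 49).
Merge the second list: [6, 16), [18, 25).
A \ B = [3, 6), [16, 18), [25, 33), [35, 49).
Total: 3 + 2 + 8 + 14 = 27.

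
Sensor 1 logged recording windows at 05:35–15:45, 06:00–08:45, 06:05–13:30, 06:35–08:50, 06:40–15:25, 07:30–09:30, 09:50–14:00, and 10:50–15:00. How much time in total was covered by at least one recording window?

10 h 10 min

Merged: 05:35–15:45.
Length: 10 h 10 min.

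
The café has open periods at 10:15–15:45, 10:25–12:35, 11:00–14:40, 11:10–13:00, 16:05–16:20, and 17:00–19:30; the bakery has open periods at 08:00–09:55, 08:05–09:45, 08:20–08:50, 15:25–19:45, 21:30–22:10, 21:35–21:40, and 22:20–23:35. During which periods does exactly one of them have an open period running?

08:00–09:55, 10:15–15:25, 15:45–16:05, 16:20–17:00, 19:30–19:45, 21:30–22:10, 22:20–23:35

First set merges to 10:15–15:45, 16:05–16:20, 17:00–19:30.
Second set merges to 08:00–09:55, 15:25–19:45, 21:30–22:10, 22:20–23:35.
A \ B = 10:15–15:25.
B \ A = 08:00–09:55, 15:45–16:05, 16:20–17:00, 19:30–19:45, 21:30–22:10, 22:20–23:35.
Union of the two gives the symmetric difference.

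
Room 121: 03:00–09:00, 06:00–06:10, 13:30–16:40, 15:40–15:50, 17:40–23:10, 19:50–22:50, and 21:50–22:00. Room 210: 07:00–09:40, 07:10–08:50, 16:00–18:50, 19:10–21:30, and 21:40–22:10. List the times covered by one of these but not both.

A, merged: 03:00–09:00, 13:30–16:40, 17:40–23:10.
B, merged: 07:00–09:40, 16:00–18:50, 19:10–21:30, 21:40–22:10.
A but not B: 03:00–07:00, 13:30–16:00, 18:50–19:10, 21:30–21:40, 22:10–23:10.
B but not A: 09:00–09:40, 16:40–17:40.
Combining gives A △ B.

03:00–07:00, 09:00–09:40, 13:30–16:00, 16:40–17:40, 18:50–19:10, 21:30–21:40, 22:10–23:10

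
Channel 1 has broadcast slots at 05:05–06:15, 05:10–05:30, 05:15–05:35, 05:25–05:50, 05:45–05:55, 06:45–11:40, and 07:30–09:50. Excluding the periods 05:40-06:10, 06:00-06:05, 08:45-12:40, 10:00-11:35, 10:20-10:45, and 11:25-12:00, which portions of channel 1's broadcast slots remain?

First set merges to 05:05–06:15, 06:45–11:40.
Second set merges to 05:40–06:10, 08:45–12:40.
05:05–06:15 with B removed leaves 05:05–05:40, 06:10–06:15.
06:45–11:40 with B removed leaves 06:45–08:45.

05:05–05:40, 06:10–06:15, 06:45–08:45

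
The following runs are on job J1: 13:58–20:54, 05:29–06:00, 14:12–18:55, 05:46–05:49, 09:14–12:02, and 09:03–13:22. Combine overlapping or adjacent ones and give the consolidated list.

05:29–06:00, 09:03–13:22, 13:58–20:54

Sort by start: 05:29–06:00, 05:46–05:49, 09:03–13:22, 09:14–12:02, 13:58–20:54, 14:12–18:55.
05:46–05:49 overlaps/touches 05:29–06:00 → extend to 05:29–06:00.
09:03–13:22 is disjoint → start new block.
09:14–12:02 overlaps/touches 09:03–13:22 → extend to 09:03–13:22.
13:58–20:54 is disjoint → start new block.
14:12–18:55 overlaps/touches 13:58–20:54 → extend to 13:58–20:54.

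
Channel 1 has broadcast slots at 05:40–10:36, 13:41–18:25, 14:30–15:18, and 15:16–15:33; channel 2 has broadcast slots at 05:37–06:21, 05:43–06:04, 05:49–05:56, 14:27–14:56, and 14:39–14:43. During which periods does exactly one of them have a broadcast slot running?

A, merged: 05:40-10:36, 13:41-18:25.
B, merged: 05:37-06:21, 14:27-14:56.
A but not B: 06:21-10:36, 13:41-14:27, 14:56-18:25.
B but not A: 05:37-05:40.
Combining gives A △ B.

05:37-05:40, 06:21-10:36, 13:41-14:27, 14:56-18:25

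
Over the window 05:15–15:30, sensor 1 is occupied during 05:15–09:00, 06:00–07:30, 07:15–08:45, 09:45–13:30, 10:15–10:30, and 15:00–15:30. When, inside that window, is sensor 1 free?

09:00–09:45, 13:30–15:00

The merged coverage is 05:15–09:00, 09:45–13:30, 15:00–15:30.
Uncovered inside 05:15–15:30: 09:00–09:45, 13:30–15:00.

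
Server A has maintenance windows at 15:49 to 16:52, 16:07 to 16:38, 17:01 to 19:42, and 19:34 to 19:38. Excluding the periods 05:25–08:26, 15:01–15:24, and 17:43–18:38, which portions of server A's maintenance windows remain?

A, merged: 15:49–16:52, 17:01–19:42.
15:49–16:52: no B overlap → unchanged.
17:01–19:42 minus B → 17:01–17:43, 18:38–19:42.

15:49–16:52, 17:01–17:43, 18:38–19:42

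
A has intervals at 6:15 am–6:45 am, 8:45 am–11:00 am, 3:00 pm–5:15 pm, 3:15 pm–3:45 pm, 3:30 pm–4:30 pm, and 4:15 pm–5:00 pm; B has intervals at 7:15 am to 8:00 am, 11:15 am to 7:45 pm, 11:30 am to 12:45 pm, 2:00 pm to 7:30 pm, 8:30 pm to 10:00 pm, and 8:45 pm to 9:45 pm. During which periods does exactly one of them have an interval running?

Merge the first list: 6:15 am–6:45 am, 8:45 am–11:00 am, 3:00 pm–5:15 pm.
Merge the second list: 7:15 am–8:00 am, 11:15 am–7:45 pm, 8:30 pm–10:00 pm.
A but not B: 6:15 am–6:45 am, 8:45 am–11:00 am.
B but not A: 7:15 am–8:00 am, 11:15 am–3:00 pm, 5:15 pm–7:45 pm, 8:30 pm–10:00 pm.
Combining gives A △ B.

6:15 am–6:45 am, 7:15 am–8:00 am, 8:45 am–11:00 am, 11:15 am–3:00 pm, 5:15 pm–7:45 pm, 8:30 pm–10:00 pm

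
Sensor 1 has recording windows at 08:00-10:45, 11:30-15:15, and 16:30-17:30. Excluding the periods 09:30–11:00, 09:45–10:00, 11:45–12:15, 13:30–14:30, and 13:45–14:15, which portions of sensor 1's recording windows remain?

08:00–09:30, 11:30–11:45, 12:15–13:30, 14:30–15:15, 16:30–17:30

Merge the second list: 09:30–11:00, 11:45–12:15, 13:30–14:30.
08:00–10:45 \ B = 08:00–09:30.
11:30–15:15 \ B = 11:30–11:45, 12:15–13:30, 14:30–15:15.
16:30–17:30: nothing removed.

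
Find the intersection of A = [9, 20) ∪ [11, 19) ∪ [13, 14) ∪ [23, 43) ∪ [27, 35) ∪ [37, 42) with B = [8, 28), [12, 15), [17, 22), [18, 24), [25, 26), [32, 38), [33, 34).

[9, 20) ∪ [23, 28) ∪ [32, 38)

First set merges to [9, 20), [23, 43).
Second set merges to [8, 28), [32, 38).
[9, 20) overlaps B on [9, 20).
[23, 43) overlaps B on [23, 28), [32, 38).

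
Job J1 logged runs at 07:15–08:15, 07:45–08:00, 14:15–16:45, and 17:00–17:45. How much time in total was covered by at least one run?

Merged: 07:15-08:15, 14:15-16:45, 17:00-17:45.
Lengths: 1 h + 2 h 30 min + 45 min = 4 h 15 min.

4 h 15 min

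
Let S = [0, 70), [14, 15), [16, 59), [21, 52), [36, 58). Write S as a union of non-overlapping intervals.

[14, 15) overlaps/touches [0, 70) → extend to [0, 70).
[16, 59) overlaps/touches [0, 70) → extend to [0, 70).
[21, 52) overlaps/touches [0, 70) → extend to [0, 70).
[36, 58) overlaps/touches [0, 70) → extend to [0, 70).

[0, 70)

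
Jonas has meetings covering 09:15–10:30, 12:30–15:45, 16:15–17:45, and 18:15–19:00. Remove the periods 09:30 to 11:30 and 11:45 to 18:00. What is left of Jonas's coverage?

09:15–09:30, 18:15–19:00

09:15–10:30 \ B = 09:15–09:30.
12:30–15:45: entirely removed.
16:15–17:45: entirely removed.
18:15–19:00: nothing removed.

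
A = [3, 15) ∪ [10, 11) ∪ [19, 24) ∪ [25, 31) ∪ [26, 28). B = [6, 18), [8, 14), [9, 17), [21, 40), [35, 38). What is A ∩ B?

First set merges to [3, 15), [19, 24), [25, 31).
Second set merges to [6, 18), [21, 40).
[3, 15) overlaps B on [6, 15).
[19, 24) overlaps B on [21, 24).
[25, 31) overlaps B on [25, 31).

[6, 15) ∪ [21, 24) ∪ [25, 31)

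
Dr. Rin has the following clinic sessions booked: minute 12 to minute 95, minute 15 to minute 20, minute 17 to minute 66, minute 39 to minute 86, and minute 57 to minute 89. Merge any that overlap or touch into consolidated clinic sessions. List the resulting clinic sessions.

minute 15 to minute 20 overlaps/touches minute 12 to minute 95 → extend to minute 12 to minute 95.
minute 17 to minute 66 overlaps/touches minute 12 to minute 95 → extend to minute 12 to minute 95.
minute 39 to minute 86 overlaps/touches minute 12 to minute 95 → extend to minute 12 to minute 95.
minute 57 to minute 89 overlaps/touches minute 12 to minute 95 → extend to minute 12 to minute 95.

minute 12 to minute 95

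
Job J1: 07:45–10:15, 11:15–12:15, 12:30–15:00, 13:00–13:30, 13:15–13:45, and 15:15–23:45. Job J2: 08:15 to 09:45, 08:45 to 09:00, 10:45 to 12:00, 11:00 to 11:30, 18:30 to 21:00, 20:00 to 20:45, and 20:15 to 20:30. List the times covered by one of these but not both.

First set merges to 07:45-10:15, 11:15-12:15, 12:30-15:00, 15:15-23:45.
Second set merges to 08:15-09:45, 10:45-12:00, 18:30-21:00.
Only in the first: 07:45-08:15, 09:45-10:15, 12:00-12:15, 12:30-15:00, 15:15-18:30, 21:00-23:45.
Only in the second: 10:45-11:15.
Together these are the periods covered by exactly one.

07:45-08:15, 09:45-10:15, 10:45-11:15, 12:00-12:15, 12:30-15:00, 15:15-18:30, 21:00-23:45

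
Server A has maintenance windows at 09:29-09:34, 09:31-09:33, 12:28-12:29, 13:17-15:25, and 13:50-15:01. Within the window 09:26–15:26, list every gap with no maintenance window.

Covered (merged): 09:29-09:34, 12:28-12:29, 13:17-15:25.
Complement within 09:26-15:26: 09:26-09:29, 09:34-12:28, 12:29-13:17, 15:25-15:26.

09:26-09:29, 09:34-12:28, 12:29-13:17, 15:25-15:26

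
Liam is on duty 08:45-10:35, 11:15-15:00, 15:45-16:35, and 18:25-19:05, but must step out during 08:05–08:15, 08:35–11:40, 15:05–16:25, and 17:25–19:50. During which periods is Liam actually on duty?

11:40–15:00, 16:25–16:35

08:45–10:35: entirely removed.
11:15–15:00 \ B = 11:40–15:00.
15:45–16:35 \ B = 16:25–16:35.
18:25–19:05: entirely removed.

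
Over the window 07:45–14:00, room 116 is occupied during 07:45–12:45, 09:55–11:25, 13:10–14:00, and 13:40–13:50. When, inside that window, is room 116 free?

12:45–13:10

Covered (merged): 07:45–12:45, 13:10–14:00.
Uncovered inside 07:45–14:00: 12:45–13:10.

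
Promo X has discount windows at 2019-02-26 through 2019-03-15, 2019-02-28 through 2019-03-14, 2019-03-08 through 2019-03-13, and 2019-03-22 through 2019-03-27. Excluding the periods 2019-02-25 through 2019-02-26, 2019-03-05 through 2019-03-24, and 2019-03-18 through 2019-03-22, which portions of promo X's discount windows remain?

2019-02-27 through 2019-03-04, 2019-03-25 through 2019-03-27

A, merged: 2019-02-26 through 2019-03-15, 2019-03-22 through 2019-03-27.
B, merged: 2019-02-25 through 2019-02-26, 2019-03-05 through 2019-03-24.
2019-02-26 through 2019-03-15 minus B → 2019-02-27 through 2019-03-04.
2019-03-22 through 2019-03-27 minus B → 2019-03-25 through 2019-03-27.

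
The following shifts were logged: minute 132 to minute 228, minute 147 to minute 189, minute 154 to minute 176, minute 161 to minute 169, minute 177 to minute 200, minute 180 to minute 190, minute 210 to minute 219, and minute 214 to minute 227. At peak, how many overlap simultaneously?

4

At minute 161, 4 of the intervals are simultaneously active.
No point has more.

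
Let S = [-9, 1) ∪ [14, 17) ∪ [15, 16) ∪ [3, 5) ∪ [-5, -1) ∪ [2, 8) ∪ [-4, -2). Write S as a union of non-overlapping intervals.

Sort by start: [-9, 1), [-5, -1), [-4, -2), [2, 8), [3, 5), [14, 17), [15, 16).
[-5, -1) overlaps/touches [-9, 1) → extend to [-9, 1).
[-4, -2) overlaps/touches [-9, 1) → extend to [-9, 1).
[2, 8) is disjoint → start new block.
[3, 5) overlaps/touches [2, 8) → extend to [2, 8).
[14, 17) is disjoint → start new block.
[15, 16) overlaps/touches [14, 17) → extend to [14, 17).

[-9, 1) ∪ [2, 8) ∪ [14, 17)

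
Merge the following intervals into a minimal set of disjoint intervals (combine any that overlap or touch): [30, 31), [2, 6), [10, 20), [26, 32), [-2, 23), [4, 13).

Sort by start: [-2, 23), [2, 6), [4, 13), [10, 20), [26, 32), [30, 31).
[2, 6) overlaps/touches [-2, 23) → extend to [-2, 23).
[4, 13) overlaps/touches [-2, 23) → extend to [-2, 23).
[10, 20) overlaps/touches [-2, 23) → extend to [-2, 23).
[26, 32) is disjoint → start new block.
[30, 31) overlaps/touches [26, 32) → extend to [26, 32).

[-2, 23) ∪ [26, 32)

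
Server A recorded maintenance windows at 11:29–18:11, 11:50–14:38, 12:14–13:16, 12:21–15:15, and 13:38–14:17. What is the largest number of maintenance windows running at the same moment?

4

Sweep endpoints in order; track running count of active intervals.
Peak of 4 reached at 12:21.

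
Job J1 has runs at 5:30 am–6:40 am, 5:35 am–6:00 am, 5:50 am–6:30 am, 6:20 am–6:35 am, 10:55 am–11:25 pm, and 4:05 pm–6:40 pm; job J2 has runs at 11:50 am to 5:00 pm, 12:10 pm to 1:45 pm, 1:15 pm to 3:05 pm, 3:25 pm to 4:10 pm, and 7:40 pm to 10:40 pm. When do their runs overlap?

A, merged: 5:30 am–6:40 am, 10:55 am–11:25 pm.
B, merged: 11:50 am–5:00 pm, 7:40 pm–10:40 pm.
5:30 am–6:40 am: no overlap with the second set.
10:55 am–11:25 pm meets the second set on 11:50 am–5:00 pm, 7:40 pm–10:40 pm.

11:50 am–5:00 pm, 7:40 pm–10:40 pm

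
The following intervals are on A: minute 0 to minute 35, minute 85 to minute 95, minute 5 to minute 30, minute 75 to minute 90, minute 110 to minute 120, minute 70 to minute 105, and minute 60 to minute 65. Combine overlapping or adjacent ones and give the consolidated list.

minute 0 to minute 35, minute 60 to minute 65, minute 70 to minute 105, minute 110 to minute 120

Sort by start: minute 0 to minute 35, minute 5 to minute 30, minute 60 to minute 65, minute 70 to minute 105, minute 75 to minute 90, minute 85 to minute 95, minute 110 to minute 120.
minute 5 to minute 30 overlaps/touches minute 0 to minute 35 → extend to minute 0 to minute 35.
minute 60 to minute 65 is disjoint → start new block.
minute 70 to minute 105 is disjoint → start new block.
minute 75 to minute 90 overlaps/touches minute 70 to minute 105 → extend to minute 70 to minute 105.
minute 85 to minute 95 overlaps/touches minute 70 to minute 105 → extend to minute 70 to minute 105.
minute 110 to minute 120 is disjoint → start new block.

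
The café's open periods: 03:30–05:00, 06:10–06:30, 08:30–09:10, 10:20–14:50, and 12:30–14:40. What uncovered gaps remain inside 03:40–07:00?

05:00-06:10, 06:30-07:00

Covered (merged): 03:30-05:00, 06:10-06:30, 08:30-09:10, 10:20-14:50.
Complement within 03:40-07:00: 05:00-06:10, 06:30-07:00.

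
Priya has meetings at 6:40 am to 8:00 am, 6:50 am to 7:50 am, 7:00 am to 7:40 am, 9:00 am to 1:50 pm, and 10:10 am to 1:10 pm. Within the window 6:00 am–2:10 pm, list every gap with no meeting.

6:00 am-6:40 am, 8:00 am-9:00 am, 1:50 pm-2:10 pm

Covered (merged): 6:40 am-8:00 am, 9:00 am-1:50 pm.
Gaps within 6:00 am-2:10 pm: 6:00 am-6:40 am, 8:00 am-9:00 am, 1:50 pm-2:10 pm.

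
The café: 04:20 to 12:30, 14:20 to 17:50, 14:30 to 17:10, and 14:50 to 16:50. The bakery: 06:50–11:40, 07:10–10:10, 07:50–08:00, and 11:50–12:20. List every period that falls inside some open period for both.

First set merges to 04:20–12:30, 14:20–17:50.
Second set merges to 06:50–11:40, 11:50–12:20.
04:20–12:30 overlaps B on 06:50–11:40, 11:50–12:20.
14:20–17:50 falls entirely outside B.

06:50–11:40, 11:50–12:20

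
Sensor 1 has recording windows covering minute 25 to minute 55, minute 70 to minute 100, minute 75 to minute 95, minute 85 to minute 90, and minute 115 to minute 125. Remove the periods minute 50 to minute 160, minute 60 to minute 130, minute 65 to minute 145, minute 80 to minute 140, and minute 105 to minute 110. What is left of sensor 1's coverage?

A, merged: minute 25 to minute 55, minute 70 to minute 100, minute 115 to minute 125.
B, merged: minute 50 to minute 160.
minute 25 to minute 55 with B removed leaves minute 25 to minute 50.
minute 70 to minute 100 lies entirely inside B → drops out.
minute 115 to minute 125 lies entirely inside B → drops out.

minute 25 to minute 50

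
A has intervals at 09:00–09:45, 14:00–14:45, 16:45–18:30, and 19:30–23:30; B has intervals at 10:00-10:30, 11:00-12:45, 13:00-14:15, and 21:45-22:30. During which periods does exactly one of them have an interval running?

A \ B = 09:00–09:45, 14:15–14:45, 16:45–18:30, 19:30–21:45, 22:30–23:30.
B \ A = 10:00–10:30, 11:00–12:45, 13:00–14:00.
Union of the two gives the symmetric difference.

09:00–09:45, 10:00–10:30, 11:00–12:45, 13:00–14:00, 14:15–14:45, 16:45–18:30, 19:30–21:45, 22:30–23:30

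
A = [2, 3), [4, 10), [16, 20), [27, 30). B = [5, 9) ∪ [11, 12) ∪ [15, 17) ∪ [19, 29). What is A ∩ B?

[5, 9) ∪ [16, 17) ∪ [19, 20) ∪ [27, 29)

[2, 3) meets no B interval.
[4, 10) ∩ B → [5, 9).
[16, 20) ∩ B → [16, 17), [19, 20).
[27, 30) ∩ B → [27, 29).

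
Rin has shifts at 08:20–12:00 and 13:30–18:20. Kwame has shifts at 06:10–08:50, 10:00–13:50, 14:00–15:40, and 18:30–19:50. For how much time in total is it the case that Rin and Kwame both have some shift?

A ∩ B = 08:20-08:50, 10:00-12:00, 13:30-13:50, 14:00-15:40.
Total: 30 min + 2 h + 20 min + 1 h 40 min = 4 h 30 min.

4 h 30 min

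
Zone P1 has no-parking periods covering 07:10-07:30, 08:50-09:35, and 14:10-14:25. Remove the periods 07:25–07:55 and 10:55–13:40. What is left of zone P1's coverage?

07:10-07:25, 08:50-09:35, 14:10-14:25

07:10-07:30 \ B = 07:10-07:25.
08:50-09:35: nothing removed.
14:10-14:25: nothing removed.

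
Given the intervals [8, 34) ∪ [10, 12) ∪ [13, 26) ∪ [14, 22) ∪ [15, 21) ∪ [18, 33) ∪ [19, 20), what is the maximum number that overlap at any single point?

6

Sweep endpoints in order; track running count of active intervals.
Peak of 6 reached at 19.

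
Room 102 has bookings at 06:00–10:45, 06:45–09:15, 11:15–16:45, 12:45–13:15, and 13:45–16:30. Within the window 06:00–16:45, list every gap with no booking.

The merged coverage is 06:00–10:45, 11:15–16:45.
Uncovered inside 06:00–16:45: 10:45–11:15.

10:45–11:15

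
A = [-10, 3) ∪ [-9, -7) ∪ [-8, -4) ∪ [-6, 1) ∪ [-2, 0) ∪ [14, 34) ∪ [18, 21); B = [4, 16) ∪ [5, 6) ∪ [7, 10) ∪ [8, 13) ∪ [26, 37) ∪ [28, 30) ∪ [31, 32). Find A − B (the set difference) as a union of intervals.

A, merged: [-10, 3), [14, 34).
B, merged: [4, 16), [26, 37).
[-10, 3) is untouched.
[14, 34) with B removed leaves [16, 26).

[-10, 3) ∪ [16, 26)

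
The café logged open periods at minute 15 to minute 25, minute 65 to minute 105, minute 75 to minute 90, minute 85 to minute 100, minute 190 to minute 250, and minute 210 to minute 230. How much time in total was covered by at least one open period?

Merged: minute 15 to minute 25, minute 65 to minute 105, minute 190 to minute 250.
Lengths: 10 minutes + 40 minutes + 60 minutes = 110 minutes.

110 minutes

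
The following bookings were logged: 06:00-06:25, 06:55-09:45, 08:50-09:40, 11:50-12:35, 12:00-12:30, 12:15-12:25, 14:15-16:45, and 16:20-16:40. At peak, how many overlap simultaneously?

At 12:15, 3 of the intervals are simultaneously active.
No point has more.

3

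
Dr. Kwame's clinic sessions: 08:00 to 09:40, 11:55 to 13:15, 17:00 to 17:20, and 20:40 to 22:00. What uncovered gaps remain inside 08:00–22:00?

09:40-11:55, 13:15-17:00, 17:20-20:40

After merging, the occupied span is 08:00-09:40, 11:55-13:15, 17:00-17:20, 20:40-22:00.
Complement within 08:00-22:00: 09:40-11:55, 13:15-17:00, 17:20-20:40.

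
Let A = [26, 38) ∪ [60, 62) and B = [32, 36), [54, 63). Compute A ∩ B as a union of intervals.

[32, 36) ∪ [60, 62)

[26, 38) meets the second set on [32, 36).
[60, 62) meets the second set on [60, 62).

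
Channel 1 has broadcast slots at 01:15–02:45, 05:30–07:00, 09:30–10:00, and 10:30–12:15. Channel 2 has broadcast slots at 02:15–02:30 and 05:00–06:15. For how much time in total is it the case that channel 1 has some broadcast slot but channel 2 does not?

A \ B = 01:15–02:15, 02:30–02:45, 06:15–07:00, 09:30–10:00, 10:30–12:15.
Total: 1 h + 15 min + 45 min + 30 min + 1 h 45 min = 4 h 15 min.

4 h 15 min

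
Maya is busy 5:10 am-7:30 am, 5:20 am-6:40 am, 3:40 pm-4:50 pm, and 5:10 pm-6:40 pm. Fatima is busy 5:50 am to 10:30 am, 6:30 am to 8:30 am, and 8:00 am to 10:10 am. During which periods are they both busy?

Merge the first list: 5:10 am–7:30 am, 3:40 pm–4:50 pm, 5:10 pm–6:40 pm.
Merge the second list: 5:50 am–10:30 am.
5:10 am–7:30 am overlaps B on 5:50 am–7:30 am.
3:40 pm–4:50 pm falls entirely outside B.
5:10 pm–6:40 pm falls entirely outside B.

5:50 am–7:30 am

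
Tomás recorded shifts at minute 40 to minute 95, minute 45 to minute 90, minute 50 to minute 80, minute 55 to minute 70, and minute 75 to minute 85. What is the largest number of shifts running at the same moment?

4

Sweep endpoints in order; track running count of active intervals.
Peak of 4 reached at minute 55.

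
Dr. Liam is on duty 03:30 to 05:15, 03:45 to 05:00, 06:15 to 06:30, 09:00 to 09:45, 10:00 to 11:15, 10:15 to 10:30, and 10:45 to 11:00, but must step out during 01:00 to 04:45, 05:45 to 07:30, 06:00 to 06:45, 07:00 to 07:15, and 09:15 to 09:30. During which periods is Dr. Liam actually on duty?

Merge the first list: 03:30–05:15, 06:15–06:30, 09:00–09:45, 10:00–11:15.
Merge the second list: 01:00–04:45, 05:45–07:30, 09:15–09:30.
03:30–05:15 with B removed leaves 04:45–05:15.
06:15–06:30 lies entirely inside B → drops out.
09:00–09:45 with B removed leaves 09:00–09:15, 09:30–09:45.
10:00–11:15 is untouched.

04:45–05:15, 09:00–09:15, 09:30–09:45, 10:00–11:15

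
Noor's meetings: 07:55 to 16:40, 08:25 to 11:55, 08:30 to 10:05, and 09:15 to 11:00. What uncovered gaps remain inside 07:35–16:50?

07:35–07:55, 16:40–16:50

The merged coverage is 07:55–16:40.
Complement within 07:35–16:50: 07:35–07:55, 16:40–16:50.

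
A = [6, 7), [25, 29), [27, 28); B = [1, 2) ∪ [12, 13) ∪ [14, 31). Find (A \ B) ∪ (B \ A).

[1, 2) ∪ [6, 7) ∪ [12, 13) ∪ [14, 25) ∪ [29, 31)

First set merges to [6, 7), [25, 29).
A but not B: [6, 7).
B but not A: [1, 2), [12, 13), [14, 25), [29, 31).
Combining gives A △ B.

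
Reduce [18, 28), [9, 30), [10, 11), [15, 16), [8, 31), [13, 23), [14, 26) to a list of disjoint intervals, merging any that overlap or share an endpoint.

Sort by start: [8, 31), [9, 30), [10, 11), [13, 23), [14, 26), [15, 16), [18, 28).
[9, 30) overlaps/touches [8, 31) → extend to [8, 31).
[10, 11) overlaps/touches [8, 31) → extend to [8, 31).
[13, 23) overlaps/touches [8, 31) → extend to [8, 31).
[14, 26) overlaps/touches [8, 31) → extend to [8, 31).
[15, 16) overlaps/touches [8, 31) → extend to [8, 31).
[18, 28) overlaps/touches [8, 31) → extend to [8, 31).

[8, 31)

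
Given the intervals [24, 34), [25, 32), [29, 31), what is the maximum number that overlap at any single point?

Walk the sorted start/end points keeping a running depth.
The depth first hits 3 at 29.

3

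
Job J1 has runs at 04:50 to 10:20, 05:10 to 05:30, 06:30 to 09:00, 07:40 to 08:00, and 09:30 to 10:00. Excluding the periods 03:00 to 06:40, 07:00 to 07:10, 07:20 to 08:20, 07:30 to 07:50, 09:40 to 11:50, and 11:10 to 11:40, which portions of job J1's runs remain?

A, merged: 04:50–10:20.
B, merged: 03:00–06:40, 07:00–07:10, 07:20–08:20, 09:40–11:50.
04:50–10:20 with B removed leaves 06:40–07:00, 07:10–07:20, 08:20–09:40.

06:40–07:00, 07:10–07:20, 08:20–09:40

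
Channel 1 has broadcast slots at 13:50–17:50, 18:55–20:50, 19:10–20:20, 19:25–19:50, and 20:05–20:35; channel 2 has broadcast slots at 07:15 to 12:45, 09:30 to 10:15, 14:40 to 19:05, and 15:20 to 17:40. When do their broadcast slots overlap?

14:40–17:50, 18:55–19:05

A, merged: 13:50–17:50, 18:55–20:50.
B, merged: 07:15–12:45, 14:40–19:05.
13:50–17:50 overlaps B on 14:40–17:50.
18:55–20:50 overlaps B on 18:55–19:05.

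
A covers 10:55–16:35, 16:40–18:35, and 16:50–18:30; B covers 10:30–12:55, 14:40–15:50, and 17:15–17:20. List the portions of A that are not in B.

First set merges to 10:55–16:35, 16:40–18:35.
10:55–16:35 with B removed leaves 12:55–14:40, 15:50–16:35.
16:40–18:35 with B removed leaves 16:40–17:15, 17:20–18:35.

12:55–14:40, 15:50–16:35, 16:40–17:15, 17:20–18:35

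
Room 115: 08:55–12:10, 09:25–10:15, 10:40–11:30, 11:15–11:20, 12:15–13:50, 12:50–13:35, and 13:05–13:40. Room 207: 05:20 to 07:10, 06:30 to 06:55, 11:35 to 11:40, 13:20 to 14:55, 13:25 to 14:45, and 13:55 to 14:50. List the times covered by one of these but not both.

Merge the first list: 08:55–12:10, 12:15–13:50.
Merge the second list: 05:20–07:10, 11:35–11:40, 13:20–14:55.
A \ B = 08:55–11:35, 11:40–12:10, 12:15–13:20.
B \ A = 05:20–07:10, 13:50–14:55.
Union of the two gives the symmetric difference.

05:20–07:10, 08:55–11:35, 11:40–12:10, 12:15–13:20, 13:50–14:55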